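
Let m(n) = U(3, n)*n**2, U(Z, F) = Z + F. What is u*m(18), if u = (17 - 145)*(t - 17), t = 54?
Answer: -32223744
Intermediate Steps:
U(Z, F) = F + Z
m(n) = n**2*(3 + n) (m(n) = (n + 3)*n**2 = (3 + n)*n**2 = n**2*(3 + n))
u = -4736 (u = (17 - 145)*(54 - 17) = -128*37 = -4736)
u*m(18) = -4736*18**2*(3 + 18) = -1534464*21 = -4736*6804 = -32223744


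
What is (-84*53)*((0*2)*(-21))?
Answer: 0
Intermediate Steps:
(-84*53)*((0*2)*(-21)) = -0*(-21) = -4452*0 = 0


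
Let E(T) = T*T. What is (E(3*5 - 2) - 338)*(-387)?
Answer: 65403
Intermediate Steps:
E(T) = T²
(E(3*5 - 2) - 338)*(-387) = ((3*5 - 2)² - 338)*(-387) = ((15 - 2)² - 338)*(-387) = (13² - 338)*(-387) = (169 - 338)*(-387) = -169*(-387) = 65403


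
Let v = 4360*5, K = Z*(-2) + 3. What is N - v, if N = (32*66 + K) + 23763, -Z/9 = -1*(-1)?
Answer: 4096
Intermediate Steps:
Z = -9 (Z = -(-9)*(-1) = -9*1 = -9)
K = 21 (K = -9*(-2) + 3 = 18 + 3 = 21)
v = 21800
N = 25896 (N = (32*66 + 21) + 23763 = (2112 + 21) + 23763 = 2133 + 23763 = 25896)
N - v = 25896 - 1*21800 = 25896 - 21800 = 4096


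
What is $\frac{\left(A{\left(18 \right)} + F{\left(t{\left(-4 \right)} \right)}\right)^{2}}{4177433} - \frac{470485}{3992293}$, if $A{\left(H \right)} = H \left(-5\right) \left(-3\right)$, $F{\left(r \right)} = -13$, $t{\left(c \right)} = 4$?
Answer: $- \frac{1701732604648}{16677536523869} \approx -0.10204$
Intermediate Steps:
$A{\left(H \right)} = 15 H$ ($A{\left(H \right)} = - 5 H \left(-3\right) = 15 H$)
$\frac{\left(A{\left(18 \right)} + F{\left(t{\left(-4 \right)} \right)}\right)^{2}}{4177433} - \frac{470485}{3992293} = \frac{\left(15 \cdot 18 - 13\right)^{2}}{4177433} - \frac{470485}{3992293} = \left(270 - 13\right)^{2} \cdot \frac{1}{4177433} - \frac{470485}{3992293} = 257^{2} \cdot \frac{1}{4177433} - \frac{470485}{3992293} = 66049 \cdot \frac{1}{4177433} - \frac{470485}{3992293} = \frac{66049}{4177433} - \frac{470485}{3992293} = - \frac{1701732604648}{16677536523869}$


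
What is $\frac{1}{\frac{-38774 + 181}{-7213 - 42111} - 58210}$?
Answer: $- \frac{49324}{2871111447} \approx -1.7179 \cdot 10^{-5}$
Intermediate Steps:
$\frac{1}{\frac{-38774 + 181}{-7213 - 42111} - 58210} = \frac{1}{- \frac{38593}{-49324} - 58210} = \frac{1}{\left(-38593\right) \left(- \frac{1}{49324}\right) - 58210} = \frac{1}{\frac{38593}{49324} - 58210} = \frac{1}{- \frac{2871111447}{49324}} = - \frac{49324}{2871111447}$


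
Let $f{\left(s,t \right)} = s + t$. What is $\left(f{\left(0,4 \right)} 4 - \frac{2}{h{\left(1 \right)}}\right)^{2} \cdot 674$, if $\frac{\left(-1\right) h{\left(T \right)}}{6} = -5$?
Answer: $\frac{38499554}{225} \approx 1.7111 \cdot 10^{5}$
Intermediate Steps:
$h{\left(T \right)} = 30$ ($h{\left(T \right)} = \left(-6\right) \left(-5\right) = 30$)
$\left(f{\left(0,4 \right)} 4 - \frac{2}{h{\left(1 \right)}}\right)^{2} \cdot 674 = \left(\left(0 + 4\right) 4 - \frac{2}{30}\right)^{2} \cdot 674 = \left(4 \cdot 4 - \frac{1}{15}\right)^{2} \cdot 674 = \left(16 - \frac{1}{15}\right)^{2} \cdot 674 = \left(\frac{239}{15}\right)^{2} \cdot 674 = \frac{57121}{225} \cdot 674 = \frac{38499554}{225}$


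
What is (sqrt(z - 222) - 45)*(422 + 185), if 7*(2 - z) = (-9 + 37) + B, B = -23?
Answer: -27315 + 607*I*sqrt(10815)/7 ≈ -27315.0 + 9017.9*I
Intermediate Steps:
z = 9/7 (z = 2 - ((-9 + 37) - 23)/7 = 2 - (28 - 23)/7 = 2 - 1/7*5 = 2 - 5/7 = 9/7 ≈ 1.2857)
(sqrt(z - 222) - 45)*(422 + 185) = (sqrt(9/7 - 222) - 45)*(422 + 185) = (sqrt(-1545/7) - 45)*607 = (I*sqrt(10815)/7 - 45)*607 = (-45 + I*sqrt(10815)/7)*607 = -27315 + 607*I*sqrt(10815)/7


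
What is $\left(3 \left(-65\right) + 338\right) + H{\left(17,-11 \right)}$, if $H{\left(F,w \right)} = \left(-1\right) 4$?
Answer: $139$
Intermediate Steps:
$H{\left(F,w \right)} = -4$
$\left(3 \left(-65\right) + 338\right) + H{\left(17,-11 \right)} = \left(3 \left(-65\right) + 338\right) - 4 = \left(-195 + 338\right) - 4 = 143 - 4 = 139$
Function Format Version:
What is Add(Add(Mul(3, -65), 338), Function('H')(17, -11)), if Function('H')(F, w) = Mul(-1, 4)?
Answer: 139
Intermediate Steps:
Function('H')(F, w) = -4
Add(Add(Mul(3, -65), 338), Function('H')(17, -11)) = Add(Add(Mul(3, -65), 338), -4) = Add(Add(-195, 338), -4) = Add(143, -4) = 139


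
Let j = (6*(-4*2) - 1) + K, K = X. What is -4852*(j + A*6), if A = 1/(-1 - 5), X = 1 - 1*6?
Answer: 266860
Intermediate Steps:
X = -5 (X = 1 - 6 = -5)
K = -5
j = -54 (j = (6*(-4*2) - 1) - 5 = (6*(-8) - 1) - 5 = (-48 - 1) - 5 = -49 - 5 = -54)
A = -⅙ (A = 1/(-6) = -⅙ ≈ -0.16667)
-4852*(j + A*6) = -4852*(-54 - ⅙*6) = -4852*(-54 - 1) = -4852*(-55) = 266860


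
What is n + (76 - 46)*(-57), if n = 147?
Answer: -1563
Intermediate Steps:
n + (76 - 46)*(-57) = 147 + (76 - 46)*(-57) = 147 + 30*(-57) = 147 - 1710 = -1563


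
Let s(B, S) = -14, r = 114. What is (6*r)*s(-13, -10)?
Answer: -9576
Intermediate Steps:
(6*r)*s(-13, -10) = (6*114)*(-14) = 684*(-14) = -9576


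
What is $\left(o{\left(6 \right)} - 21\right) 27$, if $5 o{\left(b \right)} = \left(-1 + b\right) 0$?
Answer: $-567$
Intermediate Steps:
$o{\left(b \right)} = 0$ ($o{\left(b \right)} = \frac{\left(-1 + b\right) 0}{5} = \frac{1}{5} \cdot 0 = 0$)
$\left(o{\left(6 \right)} - 21\right) 27 = \left(0 - 21\right) 27 = \left(-21\right) 27 = -567$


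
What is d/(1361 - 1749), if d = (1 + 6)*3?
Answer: -21/388 ≈ -0.054124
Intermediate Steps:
d = 21 (d = 7*3 = 21)
d/(1361 - 1749) = 21/(1361 - 1749) = 21/(-388) = 21*(-1/388) = -21/388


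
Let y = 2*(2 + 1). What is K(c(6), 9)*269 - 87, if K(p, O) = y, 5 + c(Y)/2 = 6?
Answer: 1527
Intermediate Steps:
c(Y) = 2 (c(Y) = -10 + 2*6 = -10 + 12 = 2)
y = 6 (y = 2*3 = 6)
K(p, O) = 6
K(c(6), 9)*269 - 87 = 6*269 - 87 = 1614 - 87 = 1527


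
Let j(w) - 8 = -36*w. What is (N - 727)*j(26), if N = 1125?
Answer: -369344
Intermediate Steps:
j(w) = 8 - 36*w
(N - 727)*j(26) = (1125 - 727)*(8 - 36*26) = 398*(8 - 936) = 398*(-928) = -369344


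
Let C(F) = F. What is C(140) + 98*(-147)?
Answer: -14266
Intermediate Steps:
C(140) + 98*(-147) = 140 + 98*(-147) = 140 - 14406 = -14266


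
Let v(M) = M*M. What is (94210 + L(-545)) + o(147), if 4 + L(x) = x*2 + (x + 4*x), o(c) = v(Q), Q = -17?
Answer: 90680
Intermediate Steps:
v(M) = M²
o(c) = 289 (o(c) = (-17)² = 289)
L(x) = -4 + 7*x (L(x) = -4 + (x*2 + (x + 4*x)) = -4 + (2*x + 5*x) = -4 + 7*x)
(94210 + L(-545)) + o(147) = (94210 + (-4 + 7*(-545))) + 289 = (94210 + (-4 - 3815)) + 289 = (94210 - 3819) + 289 = 90391 + 289 = 90680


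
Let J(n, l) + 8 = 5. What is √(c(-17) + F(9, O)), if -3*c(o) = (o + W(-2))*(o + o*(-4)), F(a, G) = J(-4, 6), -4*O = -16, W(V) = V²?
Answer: √218 ≈ 14.765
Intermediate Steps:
J(n, l) = -3 (J(n, l) = -8 + 5 = -3)
O = 4 (O = -¼*(-16) = 4)
F(a, G) = -3
c(o) = o*(4 + o) (c(o) = -(o + (-2)²)*(o + o*(-4))/3 = -(o + 4)*(o - 4*o)/3 = -(4 + o)*(-3*o)/3 = -(-1)*o*(4 + o) = o*(4 + o))
√(c(-17) + F(9, O)) = √(-17*(4 - 17) - 3) = √(-17*(-13) - 3) = √(221 - 3) = √218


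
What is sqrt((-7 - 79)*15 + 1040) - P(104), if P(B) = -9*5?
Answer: 45 + 5*I*sqrt(10) ≈ 45.0 + 15.811*I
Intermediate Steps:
P(B) = -45
sqrt((-7 - 79)*15 + 1040) - P(104) = sqrt((-7 - 79)*15 + 1040) - 1*(-45) = sqrt(-86*15 + 1040) + 45 = sqrt(-1290 + 1040) + 45 = sqrt(-250) + 45 = 5*I*sqrt(10) + 45 = 45 + 5*I*sqrt(10)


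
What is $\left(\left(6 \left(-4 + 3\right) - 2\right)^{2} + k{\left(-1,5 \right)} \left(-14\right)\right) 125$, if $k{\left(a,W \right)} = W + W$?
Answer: $-9500$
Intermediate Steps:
$k{\left(a,W \right)} = 2 W$
$\left(\left(6 \left(-4 + 3\right) - 2\right)^{2} + k{\left(-1,5 \right)} \left(-14\right)\right) 125 = \left(\left(6 \left(-4 + 3\right) - 2\right)^{2} + 2 \cdot 5 \left(-14\right)\right) 125 = \left(\left(6 \left(-1\right) - 2\right)^{2} + 10 \left(-14\right)\right) 125 = \left(\left(-6 - 2\right)^{2} - 140\right) 125 = \left(\left(-8\right)^{2} - 140\right) 125 = \left(64 - 140\right) 125 = \left(-76\right) 125 = -9500$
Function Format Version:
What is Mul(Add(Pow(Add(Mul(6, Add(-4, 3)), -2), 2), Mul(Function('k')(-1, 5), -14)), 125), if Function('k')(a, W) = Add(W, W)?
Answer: -9500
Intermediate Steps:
Function('k')(a, W) = Mul(2, W)
Mul(Add(Pow(Add(Mul(6, Add(-4, 3)), -2), 2), Mul(Function('k')(-1, 5), -14)), 125) = Mul(Add(Pow(Add(Mul(6, Add(-4, 3)), -2), 2), Mul(Mul(2, 5), -14)), 125) = Mul(Add(Pow(Add(Mul(6, -1), -2), 2), Mul(10, -14)), 125) = Mul(Add(Pow(Add(-6, -2), 2), -140), 125) = Mul(Add(Pow(-8, 2), -140), 125) = Mul(Add(64, -140), 125) = Mul(-76, 125) = -9500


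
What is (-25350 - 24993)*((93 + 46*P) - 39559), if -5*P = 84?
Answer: 10128709542/5 ≈ 2.0257e+9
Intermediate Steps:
P = -84/5 (P = -⅕*84 = -84/5 ≈ -16.800)
(-25350 - 24993)*((93 + 46*P) - 39559) = (-25350 - 24993)*((93 + 46*(-84/5)) - 39559) = -50343*((93 - 3864/5) - 39559) = -50343*(-3399/5 - 39559) = -50343*(-201194/5) = 10128709542/5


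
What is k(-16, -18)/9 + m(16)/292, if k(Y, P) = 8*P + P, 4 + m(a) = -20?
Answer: -1320/73 ≈ -18.082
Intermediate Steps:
m(a) = -24 (m(a) = -4 - 20 = -24)
k(Y, P) = 9*P
k(-16, -18)/9 + m(16)/292 = (9*(-18))/9 - 24/292 = -162*⅑ - 24*1/292 = -18 - 6/73 = -1320/73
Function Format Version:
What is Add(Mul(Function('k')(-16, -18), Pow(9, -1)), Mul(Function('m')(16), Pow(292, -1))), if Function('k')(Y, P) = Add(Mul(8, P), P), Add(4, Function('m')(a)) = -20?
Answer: Rational(-1320, 73) ≈ -18.082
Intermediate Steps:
Function('m')(a) = -24 (Function('m')(a) = Add(-4, -20) = -24)
Function('k')(Y, P) = Mul(9, P)
Add(Mul(Function('k')(-16, -18), Pow(9, -1)), Mul(Function('m')(16), Pow(292, -1))) = Add(Mul(Mul(9, -18), Pow(9, -1)), Mul(-24, Pow(292, -1))) = Add(Mul(-162, Rational(1, 9)), Mul(-24, Rational(1, 292))) = Add(-18, Rational(-6, 73)) = Rational(-1320, 73)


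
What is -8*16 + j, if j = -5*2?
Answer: -138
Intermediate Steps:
j = -10
-8*16 + j = -8*16 - 10 = -128 - 10 = -138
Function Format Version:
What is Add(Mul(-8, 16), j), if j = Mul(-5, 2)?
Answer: -138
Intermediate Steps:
j = -10
Add(Mul(-8, 16), j) = Add(Mul(-8, 16), -10) = Add(-128, -10) = -138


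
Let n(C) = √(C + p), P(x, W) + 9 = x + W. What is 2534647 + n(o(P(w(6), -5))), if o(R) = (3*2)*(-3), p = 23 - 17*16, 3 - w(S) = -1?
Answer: 2534647 + I*√267 ≈ 2.5346e+6 + 16.34*I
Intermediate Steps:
w(S) = 4 (w(S) = 3 - 1*(-1) = 3 + 1 = 4)
P(x, W) = -9 + W + x (P(x, W) = -9 + (x + W) = -9 + (W + x) = -9 + W + x)
p = -249 (p = 23 - 272 = -249)
o(R) = -18 (o(R) = 6*(-3) = -18)
n(C) = √(-249 + C) (n(C) = √(C - 249) = √(-249 + C))
2534647 + n(o(P(w(6), -5))) = 2534647 + √(-249 - 18) = 2534647 + √(-267) = 2534647 + I*√267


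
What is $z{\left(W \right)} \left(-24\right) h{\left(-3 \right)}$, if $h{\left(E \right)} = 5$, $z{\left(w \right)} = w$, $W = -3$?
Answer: $360$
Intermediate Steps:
$z{\left(W \right)} \left(-24\right) h{\left(-3 \right)} = \left(-3\right) \left(-24\right) 5 = 72 \cdot 5 = 360$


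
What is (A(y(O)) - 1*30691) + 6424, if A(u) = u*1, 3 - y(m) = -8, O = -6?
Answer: -24256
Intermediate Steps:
y(m) = 11 (y(m) = 3 - 1*(-8) = 3 + 8 = 11)
A(u) = u
(A(y(O)) - 1*30691) + 6424 = (11 - 1*30691) + 6424 = (11 - 30691) + 6424 = -30680 + 6424 = -24256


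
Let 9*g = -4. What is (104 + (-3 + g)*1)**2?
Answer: 819025/81 ≈ 10111.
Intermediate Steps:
g = -4/9 (g = (1/9)*(-4) = -4/9 ≈ -0.44444)
(104 + (-3 + g)*1)**2 = (104 + (-3 - 4/9)*1)**2 = (104 - 31/9*1)**2 = (104 - 31/9)**2 = (905/9)**2 = 819025/81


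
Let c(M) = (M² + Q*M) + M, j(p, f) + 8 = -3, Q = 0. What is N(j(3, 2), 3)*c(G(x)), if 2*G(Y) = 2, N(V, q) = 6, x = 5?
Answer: 12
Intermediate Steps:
j(p, f) = -11 (j(p, f) = -8 - 3 = -11)
G(Y) = 1 (G(Y) = (½)*2 = 1)
c(M) = M + M² (c(M) = (M² + 0*M) + M = (M² + 0) + M = M² + M = M + M²)
N(j(3, 2), 3)*c(G(x)) = 6*(1*(1 + 1)) = 6*(1*2) = 6*2 = 12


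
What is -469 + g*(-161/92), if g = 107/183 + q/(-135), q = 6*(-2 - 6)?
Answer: -5167687/10980 ≈ -470.65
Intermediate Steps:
q = -48 (q = 6*(-8) = -48)
g = 2581/2745 (g = 107/183 - 48/(-135) = 107*(1/183) - 48*(-1/135) = 107/183 + 16/45 = 2581/2745 ≈ 0.94026)
-469 + g*(-161/92) = -469 + 2581*(-161/92)/2745 = -469 + 2581*(-161*1/92)/2745 = -469 + (2581/2745)*(-7/4) = -469 - 18067/10980 = -5167687/10980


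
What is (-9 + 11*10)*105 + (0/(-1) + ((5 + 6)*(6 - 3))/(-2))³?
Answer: 48903/8 ≈ 6112.9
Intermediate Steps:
(-9 + 11*10)*105 + (0/(-1) + ((5 + 6)*(6 - 3))/(-2))³ = (-9 + 110)*105 + (0*(-1) + (11*3)*(-½))³ = 101*105 + (0 + 33*(-½))³ = 10605 + (0 - 33/2)³ = 10605 + (-33/2)³ = 10605 - 35937/8 = 48903/8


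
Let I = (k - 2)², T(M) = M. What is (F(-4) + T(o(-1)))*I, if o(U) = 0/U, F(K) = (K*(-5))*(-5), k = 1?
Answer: -100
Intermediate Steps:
F(K) = 25*K (F(K) = -5*K*(-5) = 25*K)
o(U) = 0
I = 1 (I = (1 - 2)² = (-1)² = 1)
(F(-4) + T(o(-1)))*I = (25*(-4) + 0)*1 = (-100 + 0)*1 = -100*1 = -100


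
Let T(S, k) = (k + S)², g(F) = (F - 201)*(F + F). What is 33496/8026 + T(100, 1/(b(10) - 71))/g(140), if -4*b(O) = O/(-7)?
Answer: 60139085139923/16760602176710 ≈ 3.5881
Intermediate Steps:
b(O) = O/28 (b(O) = -O/(4*(-7)) = -O*(-1)/(4*7) = -(-1)*O/28 = O/28)
g(F) = 2*F*(-201 + F) (g(F) = (-201 + F)*(2*F) = 2*F*(-201 + F))
T(S, k) = (S + k)²
33496/8026 + T(100, 1/(b(10) - 71))/g(140) = 33496/8026 + (100 + 1/((1/28)*10 - 71))²/((2*140*(-201 + 140))) = 33496*(1/8026) + (100 + 1/(5/14 - 71))²/((2*140*(-61))) = 16748/4013 + (100 + 1/(-989/14))²/(-17080) = 16748/4013 + (100 - 14/989)²*(-1/17080) = 16748/4013 + (98886/989)²*(-1/17080) = 16748/4013 + (9778440996/978121)*(-1/17080) = 16748/4013 - 2444610249/4176576670 = 60139085139923/16760602176710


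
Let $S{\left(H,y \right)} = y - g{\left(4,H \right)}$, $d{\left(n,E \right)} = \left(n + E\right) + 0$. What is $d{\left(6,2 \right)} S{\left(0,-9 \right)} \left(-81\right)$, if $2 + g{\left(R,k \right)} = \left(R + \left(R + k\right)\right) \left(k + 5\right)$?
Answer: $30456$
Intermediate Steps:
$d{\left(n,E \right)} = E + n$ ($d{\left(n,E \right)} = \left(E + n\right) + 0 = E + n$)
$g{\left(R,k \right)} = -2 + \left(5 + k\right) \left(k + 2 R\right)$ ($g{\left(R,k \right)} = -2 + \left(R + \left(R + k\right)\right) \left(k + 5\right) = -2 + \left(k + 2 R\right) \left(5 + k\right) = -2 + \left(5 + k\right) \left(k + 2 R\right)$)
$S{\left(H,y \right)} = -38 + y - H^{2} - 13 H$ ($S{\left(H,y \right)} = y - \left(-2 + H^{2} + 5 H + 10 \cdot 4 + 2 \cdot 4 H\right) = y - \left(-2 + H^{2} + 5 H + 40 + 8 H\right) = y - \left(38 + H^{2} + 13 H\right) = -38 + y - H^{2} - 13 H$)
$d{\left(6,2 \right)} S{\left(0,-9 \right)} \left(-81\right) = \left(2 + 6\right) \left(-38 - 9 - 0^{2} - 0\right) \left(-81\right) = 8 \left(-38 - 9 - 0 + 0\right) \left(-81\right) = 8 \left(-38 - 9 + 0 + 0\right) \left(-81\right) = 8 \left(-47\right) \left(-81\right) = \left(-376\right) \left(-81\right) = 30456$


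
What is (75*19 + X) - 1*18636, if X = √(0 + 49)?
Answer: -17204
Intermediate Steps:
X = 7 (X = √49 = 7)
(75*19 + X) - 1*18636 = (75*19 + 7) - 1*18636 = (1425 + 7) - 18636 = 1432 - 18636 = -17204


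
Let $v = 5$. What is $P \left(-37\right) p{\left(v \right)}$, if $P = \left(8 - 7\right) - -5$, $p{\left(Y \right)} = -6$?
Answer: $1332$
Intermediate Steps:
$P = 6$ ($P = \left(8 - 7\right) + 5 = 1 + 5 = 6$)
$P \left(-37\right) p{\left(v \right)} = 6 \left(-37\right) \left(-6\right) = \left(-222\right) \left(-6\right) = 1332$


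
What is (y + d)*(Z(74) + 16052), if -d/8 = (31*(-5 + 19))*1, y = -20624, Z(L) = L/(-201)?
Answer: -25914268096/67 ≈ -3.8678e+8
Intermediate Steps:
Z(L) = -L/201 (Z(L) = L*(-1/201) = -L/201)
d = -3472 (d = -8*31*(-5 + 19) = -8*31*14 = -3472 ≈ -3472.0)
(y + d)*(Z(74) + 16052) = (-20624 - 3472)*(-1/201*74 + 16052) = -24096*(-74/201 + 16052) = -24096*3226378/201 = -25914268096/67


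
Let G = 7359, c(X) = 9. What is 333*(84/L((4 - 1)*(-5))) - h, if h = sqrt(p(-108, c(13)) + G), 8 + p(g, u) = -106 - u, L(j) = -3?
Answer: -9324 - 6*sqrt(201) ≈ -9409.1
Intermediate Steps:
p(g, u) = -114 - u (p(g, u) = -8 + (-106 - u) = -114 - u)
h = 6*sqrt(201) (h = sqrt((-114 - 1*9) + 7359) = sqrt((-114 - 9) + 7359) = sqrt(-123 + 7359) = sqrt(7236) = 6*sqrt(201) ≈ 85.065)
333*(84/L((4 - 1)*(-5))) - h = 333*(84/(-3)) - 6*sqrt(201) = 333*(84*(-1/3)) - 6*sqrt(201) = 333*(-28) - 6*sqrt(201) = -9324 - 6*sqrt(201)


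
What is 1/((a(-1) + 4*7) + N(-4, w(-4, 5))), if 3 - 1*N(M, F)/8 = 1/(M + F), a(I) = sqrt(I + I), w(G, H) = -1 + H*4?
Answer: 5790/298217 - 225*I*sqrt(2)/596434 ≈ 0.019415 - 0.0005335*I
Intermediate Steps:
w(G, H) = -1 + 4*H
a(I) = sqrt(2)*sqrt(I) (a(I) = sqrt(2*I) = sqrt(2)*sqrt(I))
N(M, F) = 24 - 8/(F + M) (N(M, F) = 24 - 8/(M + F) = 24 - 8/(F + M))
1/((a(-1) + 4*7) + N(-4, w(-4, 5))) = 1/((sqrt(2)*sqrt(-1) + 4*7) + 8*(-1 + 3*(-1 + 4*5) + 3*(-4))/((-1 + 4*5) - 4)) = 1/((sqrt(2)*I + 28) + 8*(-1 + 3*(-1 + 20) - 12)/((-1 + 20) - 4)) = 1/((I*sqrt(2) + 28) + 8*(-1 + 3*19 - 12)/(19 - 4)) = 1/((28 + I*sqrt(2)) + 8*(-1 + 57 - 12)/15) = 1/((28 + I*sqrt(2)) + 8*(1/15)*44) = 1/((28 + I*sqrt(2)) + 352/15) = 1/(772/15 + I*sqrt(2))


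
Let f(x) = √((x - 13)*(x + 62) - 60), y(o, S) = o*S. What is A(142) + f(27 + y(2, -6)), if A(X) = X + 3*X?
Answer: 568 + √94 ≈ 577.70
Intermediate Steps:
y(o, S) = S*o
A(X) = 4*X
f(x) = √(-60 + (-13 + x)*(62 + x)) (f(x) = √((-13 + x)*(62 + x) - 60) = √(-60 + (-13 + x)*(62 + x)))
A(142) + f(27 + y(2, -6)) = 4*142 + √(-866 + (27 - 6*2)² + 49*(27 - 6*2)) = 568 + √(-866 + (27 - 12)² + 49*(27 - 12)) = 568 + √(-866 + 15² + 49*15) = 568 + √(-866 + 225 + 735) = 568 + √94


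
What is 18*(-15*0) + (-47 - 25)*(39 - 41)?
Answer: 144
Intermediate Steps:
18*(-15*0) + (-47 - 25)*(39 - 41) = 18*0 - 72*(-2) = 0 + 144 = 144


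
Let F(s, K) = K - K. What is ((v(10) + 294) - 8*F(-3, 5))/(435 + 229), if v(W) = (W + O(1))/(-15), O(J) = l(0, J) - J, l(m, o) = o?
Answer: 110/249 ≈ 0.44177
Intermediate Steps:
F(s, K) = 0
O(J) = 0 (O(J) = J - J = 0)
v(W) = -W/15 (v(W) = (W + 0)/(-15) = W*(-1/15) = -W/15)
((v(10) + 294) - 8*F(-3, 5))/(435 + 229) = ((-1/15*10 + 294) - 8*0)/(435 + 229) = ((-⅔ + 294) + 0)/664 = (880/3 + 0)*(1/664) = (880/3)*(1/664) = 110/249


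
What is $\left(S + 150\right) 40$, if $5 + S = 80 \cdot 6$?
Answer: $25000$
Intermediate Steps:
$S = 475$ ($S = -5 + 80 \cdot 6 = -5 + 480 = 475$)
$\left(S + 150\right) 40 = \left(475 + 150\right) 40 = 625 \cdot 40 = 25000$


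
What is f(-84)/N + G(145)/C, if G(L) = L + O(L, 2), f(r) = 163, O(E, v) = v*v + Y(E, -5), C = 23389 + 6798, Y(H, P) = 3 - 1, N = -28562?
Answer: -607619/862201094 ≈ -0.00070473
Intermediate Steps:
Y(H, P) = 2
C = 30187
O(E, v) = 2 + v**2 (O(E, v) = v*v + 2 = v**2 + 2 = 2 + v**2)
G(L) = 6 + L (G(L) = L + (2 + 2**2) = L + (2 + 4) = L + 6 = 6 + L)
f(-84)/N + G(145)/C = 163/(-28562) + (6 + 145)/30187 = 163*(-1/28562) + 151*(1/30187) = -163/28562 + 151/30187 = -607619/862201094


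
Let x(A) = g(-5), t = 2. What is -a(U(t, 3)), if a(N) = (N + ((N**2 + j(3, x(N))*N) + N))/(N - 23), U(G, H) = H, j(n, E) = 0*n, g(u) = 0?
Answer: 3/4 ≈ 0.75000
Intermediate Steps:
x(A) = 0
j(n, E) = 0
a(N) = (N**2 + 2*N)/(-23 + N) (a(N) = (N + ((N**2 + 0*N) + N))/(N - 23) = (N + ((N**2 + 0) + N))/(-23 + N) = (N + (N**2 + N))/(-23 + N) = (N + (N + N**2))/(-23 + N) = (N**2 + 2*N)/(-23 + N))
-a(U(t, 3)) = -3*(2 + 3)/(-23 + 3) = -3*5/(-20) = -3*(-1)*5/20 = -1*(-3/4) = 3/4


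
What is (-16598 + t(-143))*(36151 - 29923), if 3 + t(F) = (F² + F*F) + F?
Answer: 150431112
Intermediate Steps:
t(F) = -3 + F + 2*F² (t(F) = -3 + ((F² + F*F) + F) = -3 + ((F² + F²) + F) = -3 + (2*F² + F) = -3 + (F + 2*F²) = -3 + F + 2*F²)
(-16598 + t(-143))*(36151 - 29923) = (-16598 + (-3 - 143 + 2*(-143)²))*(36151 - 29923) = (-16598 + (-3 - 143 + 2*20449))*6228 = (-16598 + (-3 - 143 + 40898))*6228 = (-16598 + 40752)*6228 = 24154*6228 = 150431112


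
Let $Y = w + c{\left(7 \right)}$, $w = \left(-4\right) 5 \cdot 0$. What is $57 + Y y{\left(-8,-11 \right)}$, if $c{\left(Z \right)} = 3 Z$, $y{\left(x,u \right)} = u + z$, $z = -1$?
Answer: $-195$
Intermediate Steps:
$y{\left(x,u \right)} = -1 + u$ ($y{\left(x,u \right)} = u - 1 = -1 + u$)
$w = 0$ ($w = \left(-20\right) 0 = 0$)
$Y = 21$ ($Y = 0 + 3 \cdot 7 = 0 + 21 = 21$)
$57 + Y y{\left(-8,-11 \right)} = 57 + 21 \left(-1 - 11\right) = 57 + 21 \left(-12\right) = 57 - 252 = -195$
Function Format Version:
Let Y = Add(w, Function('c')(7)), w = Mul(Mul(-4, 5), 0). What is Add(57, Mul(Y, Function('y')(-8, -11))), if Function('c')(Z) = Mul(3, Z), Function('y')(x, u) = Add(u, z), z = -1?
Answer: -195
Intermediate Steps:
Function('y')(x, u) = Add(-1, u) (Function('y')(x, u) = Add(u, -1) = Add(-1, u))
w = 0 (w = Mul(-20, 0) = 0)
Y = 21 (Y = Add(0, Mul(3, 7)) = Add(0, 21) = 21)
Add(57, Mul(Y, Function('y')(-8, -11))) = Add(57, Mul(21, Add(-1, -11))) = Add(57, Mul(21, -12)) = Add(57, -252) = -195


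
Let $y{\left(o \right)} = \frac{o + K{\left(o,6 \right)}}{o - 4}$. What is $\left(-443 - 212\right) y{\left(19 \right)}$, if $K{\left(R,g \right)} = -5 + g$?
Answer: $- \frac{2620}{3} \approx -873.33$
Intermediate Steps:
$y{\left(o \right)} = \frac{1 + o}{-4 + o}$ ($y{\left(o \right)} = \frac{o + \left(-5 + 6\right)}{o - 4} = \frac{o + 1}{-4 + o} = \frac{1 + o}{-4 + o}$)
$\left(-443 - 212\right) y{\left(19 \right)} = \left(-443 - 212\right) \frac{1 + 19}{-4 + 19} = - 655 \cdot \frac{1}{15} \cdot 20 = \left(-655\right) \frac{4}{3} = - \frac{2620}{3}$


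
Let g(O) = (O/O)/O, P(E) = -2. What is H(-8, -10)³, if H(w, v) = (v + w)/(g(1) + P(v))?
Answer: 5832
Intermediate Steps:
g(O) = 1/O
H(w, v) = -v - w (H(w, v) = (v + w)/(1/1 - 2) = (v + w)/(1 - 2) = (v + w)/(-1) = (v + w)*(-1) = -v - w)
H(-8, -10)³ = (-1*(-10) - 1*(-8))³ = (10 + 8)³ = 18³ = 5832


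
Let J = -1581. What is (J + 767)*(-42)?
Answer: 34188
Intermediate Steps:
(J + 767)*(-42) = (-1581 + 767)*(-42) = -814*(-42) = 34188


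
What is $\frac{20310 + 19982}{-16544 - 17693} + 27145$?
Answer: $\frac{132760439}{4891} \approx 27144.0$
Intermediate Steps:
$\frac{20310 + 19982}{-16544 - 17693} + 27145 = \frac{40292}{-34237} + 27145 = 40292 \left(- \frac{1}{34237}\right) + 27145 = - \frac{5756}{4891} + 27145 = \frac{132760439}{4891}$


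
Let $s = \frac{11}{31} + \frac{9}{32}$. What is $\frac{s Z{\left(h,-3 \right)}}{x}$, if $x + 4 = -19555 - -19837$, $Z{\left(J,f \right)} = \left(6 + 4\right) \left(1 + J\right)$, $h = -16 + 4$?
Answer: $- \frac{34705}{137888} \approx -0.25169$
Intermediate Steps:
$h = -12$
$Z{\left(J,f \right)} = 10 + 10 J$ ($Z{\left(J,f \right)} = 10 \left(1 + J\right) = 10 + 10 J$)
$s = \frac{631}{992}$ ($s = 11 \cdot \frac{1}{31} + 9 \cdot \frac{1}{32} = \frac{11}{31} + \frac{9}{32} = \frac{631}{992} \approx 0.63609$)
$x = 278$ ($x = -4 - -282 = -4 + \left(-19555 + 19837\right) = -4 + 282 = 278$)
$\frac{s Z{\left(h,-3 \right)}}{x} = \frac{\frac{631}{992} \left(10 + 10 \left(-12\right)\right)}{278} = \frac{631 \left(10 - 120\right)}{992} \cdot \frac{1}{278} = \frac{631}{992} \left(-110\right) \frac{1}{278} = \left(- \frac{34705}{496}\right) \frac{1}{278} = - \frac{34705}{137888}$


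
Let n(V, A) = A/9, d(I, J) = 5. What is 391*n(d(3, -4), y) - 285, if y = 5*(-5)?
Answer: -12340/9 ≈ -1371.1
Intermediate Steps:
y = -25
n(V, A) = A/9 (n(V, A) = A*(⅑) = A/9)
391*n(d(3, -4), y) - 285 = 391*((⅑)*(-25)) - 285 = 391*(-25/9) - 285 = -9775/9 - 285 = -12340/9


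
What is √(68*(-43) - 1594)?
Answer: 3*I*√502 ≈ 67.216*I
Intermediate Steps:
√(68*(-43) - 1594) = √(-2924 - 1594) = √(-4518) = 3*I*√502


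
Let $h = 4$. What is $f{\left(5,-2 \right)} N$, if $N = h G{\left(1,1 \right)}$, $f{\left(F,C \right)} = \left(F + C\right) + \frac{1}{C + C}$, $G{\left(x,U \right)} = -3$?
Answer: $-33$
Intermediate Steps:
$f{\left(F,C \right)} = C + F + \frac{1}{2 C}$ ($f{\left(F,C \right)} = \left(C + F\right) + \frac{1}{2 C} = C + F + \frac{1}{2 C}$)
$N = -12$ ($N = 4 \left(-3\right) = -12$)
$f{\left(5,-2 \right)} N = \left(-2 + 5 + \frac{1}{2 \left(-2\right)}\right) \left(-12\right) = \left(-2 + 5 + \frac{1}{2} \left(- \frac{1}{2}\right)\right) \left(-12\right) = \left(-2 + 5 - \frac{1}{4}\right) \left(-12\right) = \frac{11}{4} \left(-12\right) = -33$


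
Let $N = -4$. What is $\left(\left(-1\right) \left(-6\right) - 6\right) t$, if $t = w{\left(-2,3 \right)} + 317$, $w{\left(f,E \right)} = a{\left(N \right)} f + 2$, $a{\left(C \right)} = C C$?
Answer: $0$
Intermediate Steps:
$a{\left(C \right)} = C^{2}$
$w{\left(f,E \right)} = 2 + 16 f$ ($w{\left(f,E \right)} = \left(-4\right)^{2} f + 2 = 16 f + 2 = 2 + 16 f$)
$t = 287$ ($t = \left(2 + 16 \left(-2\right)\right) + 317 = \left(2 - 32\right) + 317 = -30 + 317 = 287$)
$\left(\left(-1\right) \left(-6\right) - 6\right) t = \left(\left(-1\right) \left(-6\right) - 6\right) 287 = \left(6 - 6\right) 287 = 0 \cdot 287 = 0$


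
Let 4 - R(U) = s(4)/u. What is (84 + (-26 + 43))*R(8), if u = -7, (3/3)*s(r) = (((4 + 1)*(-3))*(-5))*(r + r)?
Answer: 63428/7 ≈ 9061.1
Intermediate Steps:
s(r) = 150*r (s(r) = (((4 + 1)*(-3))*(-5))*(r + r) = ((5*(-3))*(-5))*(2*r) = (-15*(-5))*(2*r) = 75*(2*r) = 150*r)
R(U) = 628/7 (R(U) = 4 - 150*4/(-7) = 4 - 600*(-1)/7 = 4 - 1*(-600/7) = 4 + 600/7 = 628/7)
(84 + (-26 + 43))*R(8) = (84 + (-26 + 43))*(628/7) = (84 + 17)*(628/7) = 101*(628/7) = 63428/7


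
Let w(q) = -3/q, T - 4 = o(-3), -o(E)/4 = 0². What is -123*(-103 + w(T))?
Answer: 51045/4 ≈ 12761.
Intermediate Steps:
o(E) = 0 (o(E) = -4*0² = -4*0 = 0)
T = 4 (T = 4 + 0 = 4)
-123*(-103 + w(T)) = -123*(-103 - 3/4) = -123*(-103 - 3*¼) = -123*(-103 - ¾) = -123*(-415/4) = 51045/4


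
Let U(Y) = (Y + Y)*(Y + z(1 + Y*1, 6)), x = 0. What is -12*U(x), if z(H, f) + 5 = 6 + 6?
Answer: 0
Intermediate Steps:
z(H, f) = 7 (z(H, f) = -5 + (6 + 6) = -5 + 12 = 7)
U(Y) = 2*Y*(7 + Y) (U(Y) = (Y + Y)*(Y + 7) = (2*Y)*(7 + Y) = 2*Y*(7 + Y))
-12*U(x) = -24*0*(7 + 0) = -24*0*7 = -12*0 = 0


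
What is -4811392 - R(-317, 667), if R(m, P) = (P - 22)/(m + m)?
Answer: -3050421883/634 ≈ -4.8114e+6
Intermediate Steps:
R(m, P) = (-22 + P)/(2*m) (R(m, P) = (-22 + P)/((2*m)) = (-22 + P)*(1/(2*m)) = (-22 + P)/(2*m))
-4811392 - R(-317, 667) = -4811392 - (-22 + 667)/(2*(-317)) = -4811392 - (-1)*645/(2*317) = -4811392 - 1*(-645/634) = -4811392 + 645/634 = -3050421883/634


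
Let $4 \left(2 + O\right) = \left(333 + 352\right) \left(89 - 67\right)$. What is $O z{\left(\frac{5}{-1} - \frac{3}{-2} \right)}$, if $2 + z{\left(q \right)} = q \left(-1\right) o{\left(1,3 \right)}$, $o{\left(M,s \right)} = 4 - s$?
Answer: $\frac{22593}{4} \approx 5648.3$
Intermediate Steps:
$z{\left(q \right)} = -2 - q$ ($z{\left(q \right)} = -2 + q \left(-1\right) \left(4 - 3\right) = -2 + - q \left(4 - 3\right) = -2 + - q 1 = -2 - q$)
$O = \frac{7531}{2}$ ($O = -2 + \frac{\left(333 + 352\right) \left(89 - 67\right)}{4} = -2 + \frac{685 \cdot 22}{4} = -2 + \frac{1}{4} \cdot 15070 = -2 + \frac{7535}{2} = \frac{7531}{2} \approx 3765.5$)
$O z{\left(\frac{5}{-1} - \frac{3}{-2} \right)} = \frac{7531 \left(-2 - \left(\frac{5}{-1} - \frac{3}{-2}\right)\right)}{2} = \frac{7531 \left(-2 - \left(5 \left(-1\right) - - \frac{3}{2}\right)\right)}{2} = \frac{7531 \left(-2 - \left(-5 + \frac{3}{2}\right)\right)}{2} = \frac{7531 \left(-2 - - \frac{7}{2}\right)}{2} = \frac{7531 \left(-2 + \frac{7}{2}\right)}{2} = \frac{7531}{2} \cdot \frac{3}{2} = \frac{22593}{4}$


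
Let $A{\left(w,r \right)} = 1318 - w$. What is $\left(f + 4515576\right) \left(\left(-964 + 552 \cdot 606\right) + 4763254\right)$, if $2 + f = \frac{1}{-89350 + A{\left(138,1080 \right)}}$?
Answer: $\frac{338205228003094393}{14695} \approx 2.3015 \cdot 10^{13}$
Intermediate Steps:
$f = - \frac{176341}{88170}$ ($f = -2 + \frac{1}{-89350 + \left(1318 - 138\right)} = -2 + \frac{1}{-89350 + 1180} = -2 + \frac{1}{-88170} = -2 - \frac{1}{88170} = - \frac{176341}{88170} \approx -2.0$)
$\left(f + 4515576\right) \left(\left(-964 + 552 \cdot 606\right) + 4763254\right) = \left(- \frac{176341}{88170} + 4515576\right) \left(\left(-964 + 552 \cdot 606\right) + 4763254\right) = \frac{398138159579 \left(\left(-964 + 334512\right) + 4763254\right)}{88170} = \frac{398138159579 \left(333548 + 4763254\right)}{88170} = \frac{398138159579}{88170} \cdot 5096802 = \frac{338205228003094393}{14695}$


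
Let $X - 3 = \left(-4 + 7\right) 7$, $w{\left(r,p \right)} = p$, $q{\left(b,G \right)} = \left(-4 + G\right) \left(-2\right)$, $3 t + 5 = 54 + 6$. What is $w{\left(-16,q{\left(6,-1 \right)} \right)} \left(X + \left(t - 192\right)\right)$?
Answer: $- \frac{4490}{3} \approx -1496.7$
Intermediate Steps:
$t = \frac{55}{3}$ ($t = - \frac{5}{3} + \frac{54 + 6}{3} = - \frac{5}{3} + \frac{1}{3} \cdot 60 = - \frac{5}{3} + 20 = \frac{55}{3} \approx 18.333$)
$q{\left(b,G \right)} = 8 - 2 G$
$X = 24$ ($X = 3 + \left(-4 + 7\right) 7 = 3 + 3 \cdot 7 = 3 + 21 = 24$)
$w{\left(-16,q{\left(6,-1 \right)} \right)} \left(X + \left(t - 192\right)\right) = \left(8 - -2\right) \left(24 + \left(\frac{55}{3} - 192\right)\right) = \left(8 + 2\right) \left(24 + \left(\frac{55}{3} - 192\right)\right) = 10 \left(24 - \frac{521}{3}\right) = 10 \left(- \frac{449}{3}\right) = - \frac{4490}{3}$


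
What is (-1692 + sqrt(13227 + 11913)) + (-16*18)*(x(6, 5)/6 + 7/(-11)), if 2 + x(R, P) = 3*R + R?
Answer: -28212/11 + 2*sqrt(6285) ≈ -2406.2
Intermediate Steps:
x(R, P) = -2 + 4*R (x(R, P) = -2 + (3*R + R) = -2 + 4*R)
(-1692 + sqrt(13227 + 11913)) + (-16*18)*(x(6, 5)/6 + 7/(-11)) = (-1692 + sqrt(13227 + 11913)) + (-16*18)*((-2 + 4*6)/6 + 7/(-11)) = (-1692 + sqrt(25140)) - 288*((-2 + 24)*(1/6) + 7*(-1/11)) = (-1692 + 2*sqrt(6285)) - 288*(22*(1/6) - 7/11) = (-1692 + 2*sqrt(6285)) - 288*(11/3 - 7/11) = (-1692 + 2*sqrt(6285)) - 288*100/33 = (-1692 + 2*sqrt(6285)) - 9600/11 = -28212/11 + 2*sqrt(6285)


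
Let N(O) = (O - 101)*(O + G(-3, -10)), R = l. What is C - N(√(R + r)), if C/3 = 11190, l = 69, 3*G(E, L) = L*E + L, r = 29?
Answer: 102436/3 + 1981*√2/3 ≈ 35079.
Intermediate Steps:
G(E, L) = L/3 + E*L/3 (G(E, L) = (L*E + L)/3 = (E*L + L)/3 = (L + E*L)/3 = L/3 + E*L/3)
C = 33570 (C = 3*11190 = 33570)
R = 69
N(O) = (-101 + O)*(20/3 + O) (N(O) = (O - 101)*(O + (⅓)*(-10)*(1 - 3)) = (-101 + O)*(O + (⅓)*(-10)*(-2)) = (-101 + O)*(O + 20/3) = (-101 + O)*(20/3 + O))
C - N(√(R + r)) = 33570 - (-2020/3 + (√(69 + 29))² - 283*√(69 + 29)/3) = 33570 - (-2020/3 + (√98)² - 1981*√2/3) = 33570 - (-2020/3 + (7*√2)² - 1981*√2/3) = 33570 - (-2020/3 + 98 - 1981*√2/3) = 33570 - (-1726/3 - 1981*√2/3) = 33570 + (1726/3 + 1981*√2/3) = 102436/3 + 1981*√2/3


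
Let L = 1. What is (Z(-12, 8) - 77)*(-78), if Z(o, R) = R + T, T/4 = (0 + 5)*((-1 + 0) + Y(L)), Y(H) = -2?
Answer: 10062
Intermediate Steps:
T = -60 (T = 4*((0 + 5)*((-1 + 0) - 2)) = 4*(5*(-1 - 2)) = 4*(5*(-3)) = 4*(-15) = -60)
Z(o, R) = -60 + R (Z(o, R) = R - 60 = -60 + R)
(Z(-12, 8) - 77)*(-78) = ((-60 + 8) - 77)*(-78) = (-52 - 77)*(-78) = -129*(-78) = 10062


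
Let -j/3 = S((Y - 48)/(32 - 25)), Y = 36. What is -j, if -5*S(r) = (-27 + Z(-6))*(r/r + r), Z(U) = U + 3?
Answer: -90/7 ≈ -12.857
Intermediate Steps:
Z(U) = 3 + U
S(r) = 6 + 6*r (S(r) = -(-27 + (3 - 6))*(r/r + r)/5 = -(-27 - 3)*(1 + r)/5 = -(-6)*(1 + r) = -(-30 - 30*r)/5 = 6 + 6*r)
j = 90/7 (j = -3*(6 + 6*((36 - 48)/(32 - 25))) = -3*(6 + 6*(-12/7)) = -3*(6 - 72/7) = -3*(-30/7) = 90/7 ≈ 12.857)
-j = -1*90/7 = -90/7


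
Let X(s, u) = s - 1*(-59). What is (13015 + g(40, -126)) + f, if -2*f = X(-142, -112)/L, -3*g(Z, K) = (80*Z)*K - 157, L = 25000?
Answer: 22120100249/150000 ≈ 1.4747e+5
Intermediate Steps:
X(s, u) = 59 + s (X(s, u) = s + 59 = 59 + s)
g(Z, K) = 157/3 - 80*K*Z/3 (g(Z, K) = -((80*Z)*K - 157)/3 = -(80*K*Z - 157)/3 = -(-157 + 80*K*Z)/3 = 157/3 - 80*K*Z/3)
f = 83/50000 (f = -(59 - 142)/(2*25000) = -(-83)/(2*25000) = -1/2*(-83/25000) = 83/50000 ≈ 0.0016600)
(13015 + g(40, -126)) + f = (13015 + (157/3 - 80/3*(-126)*40)) + 83/50000 = (13015 + (157/3 + 134400)) + 83/50000 = (13015 + 403357/3) + 83/50000 = 442402/3 + 83/50000 = 22120100249/150000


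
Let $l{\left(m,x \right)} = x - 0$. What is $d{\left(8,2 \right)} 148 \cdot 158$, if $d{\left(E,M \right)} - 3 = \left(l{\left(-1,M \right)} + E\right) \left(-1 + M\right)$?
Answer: $303992$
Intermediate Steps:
$l{\left(m,x \right)} = x$ ($l{\left(m,x \right)} = x + 0 = x$)
$d{\left(E,M \right)} = 3 + \left(-1 + M\right) \left(E + M\right)$ ($d{\left(E,M \right)} = 3 + \left(M + E\right) \left(-1 + M\right) = 3 + \left(E + M\right) \left(-1 + M\right) = 3 + \left(-1 + M\right) \left(E + M\right)$)
$d{\left(8,2 \right)} 148 \cdot 158 = \left(3 + 2^{2} - 8 - 2 + 8 \cdot 2\right) 148 \cdot 158 = \left(3 + 4 - 8 - 2 + 16\right) 148 \cdot 158 = 13 \cdot 148 \cdot 158 = 1924 \cdot 158 = 303992$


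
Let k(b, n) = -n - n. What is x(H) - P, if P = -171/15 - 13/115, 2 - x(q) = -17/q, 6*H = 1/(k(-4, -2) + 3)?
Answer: 83664/115 ≈ 727.51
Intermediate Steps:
k(b, n) = -2*n
H = 1/42 (H = 1/(6*(-2*(-2) + 3)) = 1/(6*(4 + 3)) = (⅙)/7 = (⅙)*(⅐) = 1/42 ≈ 0.023810)
x(q) = 2 + 17/q (x(q) = 2 - (-17)/q = 2 + 17/q)
P = -1324/115 (P = -171*1/15 - 13*1/115 = -57/5 - 13/115 = -1324/115 ≈ -11.513)
x(H) - P = (2 + 17/(1/42)) - 1*(-1324/115) = (2 + 17*42) + 1324/115 = (2 + 714) + 1324/115 = 716 + 1324/115 = 83664/115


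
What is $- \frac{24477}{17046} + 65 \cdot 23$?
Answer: $\frac{8486431}{5682} \approx 1493.6$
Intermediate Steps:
$- \frac{24477}{17046} + 65 \cdot 23 = \left(-24477\right) \frac{1}{17046} + 1495 = - \frac{8159}{5682} + 1495 = \frac{8486431}{5682}$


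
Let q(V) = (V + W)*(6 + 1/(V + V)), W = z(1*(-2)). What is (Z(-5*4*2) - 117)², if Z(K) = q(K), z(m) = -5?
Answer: 38229489/256 ≈ 1.4933e+5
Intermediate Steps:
W = -5
q(V) = (-5 + V)*(6 + 1/(2*V)) (q(V) = (V - 5)*(6 + 1/(V + V)) = (-5 + V)*(6 + 1/(2*V)))
Z(K) = (-5 + K*(-59 + 12*K))/(2*K)
(Z(-5*4*2) - 117)² = ((-5 + (-5*4*2)*(-59 + 12*(-5*4*2)))/(2*((-5*4*2))) - 117)² = ((-5 + (-20*2)*(-59 + 12*(-20*2)))/(2*((-20*2))) - 117)² = ((½)*(-5 - 40*(-59 + 12*(-40)))/(-40) - 117)² = ((½)*(-1/40)*(-5 - 40*(-59 - 480)) - 117)² = ((½)*(-1/40)*(-5 - 40*(-539)) - 117)² = ((½)*(-1/40)*(-5 + 21560) - 117)² = ((½)*(-1/40)*21555 - 117)² = (-4311/16 - 117)² = (-6183/16)² = 38229489/256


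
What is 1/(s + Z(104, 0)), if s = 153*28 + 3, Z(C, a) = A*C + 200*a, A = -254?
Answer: -1/22129 ≈ -4.5190e-5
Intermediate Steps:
Z(C, a) = -254*C + 200*a
s = 4287 (s = 4284 + 3 = 4287)
1/(s + Z(104, 0)) = 1/(4287 + (-254*104 + 200*0)) = 1/(4287 + (-26416 + 0)) = 1/(4287 - 26416) = 1/(-22129) = -1/22129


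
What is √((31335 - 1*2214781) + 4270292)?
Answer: √2086846 ≈ 1444.6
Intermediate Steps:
√((31335 - 1*2214781) + 4270292) = √((31335 - 2214781) + 4270292) = √(-2183446 + 4270292) = √2086846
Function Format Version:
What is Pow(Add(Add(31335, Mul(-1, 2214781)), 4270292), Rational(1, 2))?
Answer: Pow(2086846, Rational(1, 2)) ≈ 1444.6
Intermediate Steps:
Pow(Add(Add(31335, Mul(-1, 2214781)), 4270292), Rational(1, 2)) = Pow(Add(Add(31335, -2214781), 4270292), Rational(1, 2)) = Pow(Add(-2183446, 4270292), Rational(1, 2)) = Pow(2086846, Rational(1, 2))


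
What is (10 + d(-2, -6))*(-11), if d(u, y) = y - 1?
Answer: -33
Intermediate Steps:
d(u, y) = -1 + y
(10 + d(-2, -6))*(-11) = (10 + (-1 - 6))*(-11) = (10 - 7)*(-11) = 3*(-11) = -33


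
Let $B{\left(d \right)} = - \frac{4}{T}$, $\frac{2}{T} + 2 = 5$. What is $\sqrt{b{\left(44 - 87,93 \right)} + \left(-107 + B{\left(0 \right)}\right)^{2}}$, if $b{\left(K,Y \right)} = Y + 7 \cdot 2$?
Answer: $2 \sqrt{3219} \approx 113.47$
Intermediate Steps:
$T = \frac{2}{3}$ ($T = \frac{2}{-2 + 5} = \frac{2}{3} \approx 0.66667$)
$B{\left(d \right)} = -6$ ($B{\left(d \right)} = - \frac{4}{\frac{2}{3}} = \left(-4\right) \frac{3}{2} = -6$)
$b{\left(K,Y \right)} = 14 + Y$ ($b{\left(K,Y \right)} = Y + 14 = 14 + Y$)
$\sqrt{b{\left(44 - 87,93 \right)} + \left(-107 + B{\left(0 \right)}\right)^{2}} = \sqrt{\left(14 + 93\right) + \left(-107 - 6\right)^{2}} = \sqrt{107 + \left(-113\right)^{2}} = \sqrt{107 + 12769} = \sqrt{12876} = 2 \sqrt{3219}$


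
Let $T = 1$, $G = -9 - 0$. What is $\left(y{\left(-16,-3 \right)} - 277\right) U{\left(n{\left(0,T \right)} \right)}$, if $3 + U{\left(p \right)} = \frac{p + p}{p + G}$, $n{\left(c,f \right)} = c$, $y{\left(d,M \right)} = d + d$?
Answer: $927$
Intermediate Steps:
$y{\left(d,M \right)} = 2 d$
$G = -9$ ($G = -9 + 0 = -9$)
$U{\left(p \right)} = -3 + \frac{2 p}{-9 + p}$ ($U{\left(p \right)} = -3 + \frac{p + p}{p - 9} = -3 + \frac{2 p}{-9 + p}$)
$\left(y{\left(-16,-3 \right)} - 277\right) U{\left(n{\left(0,T \right)} \right)} = \left(2 \left(-16\right) - 277\right) \frac{27 - 0}{-9 + 0} = \left(-32 - 277\right) \frac{27 + 0}{-9} = - 309 \left(\left(- \frac{1}{9}\right) 27\right) = \left(-309\right) \left(-3\right) = 927$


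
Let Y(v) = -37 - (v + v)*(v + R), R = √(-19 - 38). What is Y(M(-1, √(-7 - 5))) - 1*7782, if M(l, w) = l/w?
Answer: -46913/6 + √19 ≈ -7814.5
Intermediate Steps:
R = I*√57 (R = √(-57) = I*√57 ≈ 7.5498*I)
Y(v) = -37 - 2*v*(v + I*√57) (Y(v) = -37 - (v + v)*(v + I*√57) = -37 - 2*v*(v + I*√57))
Y(M(-1, √(-7 - 5))) - 1*7782 = (-37 - 2/(-7 - 5) - 2*I*(-1/(√(-7 - 5)))*√57) - 1*7782 = (-37 - 2*(-1/(√(-12)))² - 2*I*(-1/(√(-12)))*√57) - 7782 = (-37 - 2*(-1/(2*I*√3))² - 2*I*(-1/(2*I*√3))*√57) - 7782 = (-37 - 2*(-(-1)*I*√3/6)² - 2*I*(-(-1)*I*√3/6)*√57) - 7782 = (-37 - 2*(I*√3/6)² - 2*I*I*√3/6*√57) - 7782 = (-37 - 2*(-1/12) + √19) - 7782 = (-37 + ⅙ + √19) - 7782 = (-221/6 + √19) - 7782 = -46913/6 + √19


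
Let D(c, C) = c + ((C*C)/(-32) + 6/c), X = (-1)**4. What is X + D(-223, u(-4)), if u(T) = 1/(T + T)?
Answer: -101400799/456704 ≈ -222.03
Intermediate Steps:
u(T) = 1/(2*T)
X = 1
D(c, C) = c + 6/c - C**2/32 (D(c, C) = c + (C**2*(-1/32) + 6/c) = c + (-C**2/32 + 6/c) = c + (6/c - C**2/32) = c + 6/c - C**2/32)
X + D(-223, u(-4)) = 1 + (-223 + 6/(-223) - ((1/2)/(-4))**2/32) = 1 + (-223 + 6*(-1/223) - ((1/2)*(-1/4))**2/32) = 1 + (-223 - 6/223 - (-1/8)**2/32) = 1 + (-223 - 6/223 - 1/32*1/64) = 1 + (-223 - 6/223 - 1/2048) = 1 - 101857503/456704 = -101400799/456704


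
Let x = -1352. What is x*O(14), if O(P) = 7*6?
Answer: -56784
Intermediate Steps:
O(P) = 42
x*O(14) = -1352*42 = -56784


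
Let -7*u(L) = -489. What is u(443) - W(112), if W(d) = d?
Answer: -295/7 ≈ -42.143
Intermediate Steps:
u(L) = 489/7 (u(L) = -⅐*(-489) = 489/7)
u(443) - W(112) = 489/7 - 1*112 = 489/7 - 112 = -295/7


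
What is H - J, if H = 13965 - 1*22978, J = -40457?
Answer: 31444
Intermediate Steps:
H = -9013 (H = 13965 - 22978 = -9013)
H - J = -9013 - 1*(-40457) = -9013 + 40457 = 31444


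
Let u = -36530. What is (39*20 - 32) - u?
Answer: 37278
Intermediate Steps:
(39*20 - 32) - u = (39*20 - 32) - 1*(-36530) = (780 - 32) + 36530 = 748 + 36530 = 37278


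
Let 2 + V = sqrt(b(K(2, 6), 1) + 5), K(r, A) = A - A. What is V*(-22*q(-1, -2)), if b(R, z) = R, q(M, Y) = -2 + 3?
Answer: 44 - 22*sqrt(5) ≈ -5.1935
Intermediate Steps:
K(r, A) = 0
q(M, Y) = 1
V = -2 + sqrt(5) (V = -2 + sqrt(0 + 5) = -2 + sqrt(5) ≈ 0.23607)
V*(-22*q(-1, -2)) = (-2 + sqrt(5))*(-22*1) = (-2 + sqrt(5))*(-22) = 44 - 22*sqrt(5)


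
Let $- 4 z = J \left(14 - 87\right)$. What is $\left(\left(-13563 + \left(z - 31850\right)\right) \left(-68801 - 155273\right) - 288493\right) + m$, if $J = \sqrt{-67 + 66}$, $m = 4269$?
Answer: $10175588338 - \frac{8178701 i}{2} \approx 1.0176 \cdot 10^{10} - 4.0894 \cdot 10^{6} i$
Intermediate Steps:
$J = i$ ($J = \sqrt{-1} = i \approx 1.0 i$)
$z = \frac{73 i}{4}$ ($z = - \frac{i \left(14 - 87\right)}{4} = - \frac{i \left(-73\right)}{4} = - \frac{\left(-73\right) i}{4} = \frac{73 i}{4} \approx 18.25 i$)
$\left(\left(-13563 + \left(z - 31850\right)\right) \left(-68801 - 155273\right) - 288493\right) + m = \left(\left(-13563 - \left(31850 - \frac{73 i}{4}\right)\right) \left(-68801 - 155273\right) - 288493\right) + 4269 = \left(\left(-13563 - \left(31850 - \frac{73 i}{4}\right)\right) \left(-224074\right) - 288493\right) + 4269 = \left(\left(-45413 + \frac{73 i}{4}\right) \left(-224074\right) - 288493\right) + 4269 = \left(\left(10175872562 - \frac{8178701 i}{2}\right) - 288493\right) + 4269 = \left(10175584069 - \frac{8178701 i}{2}\right) + 4269 = 10175588338 - \frac{8178701 i}{2}$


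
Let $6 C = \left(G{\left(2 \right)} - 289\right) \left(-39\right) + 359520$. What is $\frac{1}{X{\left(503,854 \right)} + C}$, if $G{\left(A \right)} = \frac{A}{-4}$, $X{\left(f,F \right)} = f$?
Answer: $\frac{4}{249219} \approx 1.605 \cdot 10^{-5}$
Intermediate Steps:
$G{\left(A \right)} = - \frac{A}{4}$ ($G{\left(A \right)} = A \left(- \frac{1}{4}\right) = - \frac{A}{4}$)
$C = \frac{247207}{4}$ ($C = \frac{\left(\left(- \frac{1}{4}\right) 2 - 289\right) \left(-39\right) + 359520}{6} = \frac{\left(- \frac{1}{2} - 289\right) \left(-39\right) + 359520}{6} = \frac{\left(- \frac{579}{2}\right) \left(-39\right) + 359520}{6} = \frac{\frac{22581}{2} + 359520}{6} = \frac{1}{6} \cdot \frac{741621}{2} = \frac{247207}{4} \approx 61802.0$)
$\frac{1}{X{\left(503,854 \right)} + C} = \frac{1}{503 + \frac{247207}{4}} = \frac{1}{\frac{249219}{4}} = \frac{4}{249219}$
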